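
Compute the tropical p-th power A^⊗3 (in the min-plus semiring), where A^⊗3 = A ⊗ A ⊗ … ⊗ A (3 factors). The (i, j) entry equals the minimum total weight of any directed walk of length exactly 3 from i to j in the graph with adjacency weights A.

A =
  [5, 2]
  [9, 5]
A^⊗3 =
  [15, 12]
  [19, 15]

Each entry (A^⊗3)_ij equals the minimum over all length-3 walks i = v_0 → v_1 → … → v_3 = j of Σ_t A[v_t][v_{t+1}]. For example, for (i, j) = (0, 1) we minimise over 4 possible intermediate vertex sequences; the minimum is 12, attained along the walk 0 → 0 → 0 → 1.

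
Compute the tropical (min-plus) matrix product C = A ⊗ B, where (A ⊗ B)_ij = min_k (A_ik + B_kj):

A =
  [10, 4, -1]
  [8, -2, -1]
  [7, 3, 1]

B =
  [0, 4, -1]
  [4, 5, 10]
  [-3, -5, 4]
A ⊗ B =
  [-4, -6, 3]
  [-4, -6, 3]
  [-2, -4, 5]

Apply the min-plus product entry-by-entry:
  C[0][0] = min over k of (A[0][0] + B[0][0] = 10 + 0 = 10, A[0][1] + B[1][0] = 4 + 4 = 8, A[0][2] + B[2][0] = -1 + -3 = -4) = -4 (attained at k = 2)
  C[0][1] = min over k of (A[0][0] + B[0][1] = 10 + 4 = 14, A[0][1] + B[1][1] = 4 + 5 = 9, A[0][2] + B[2][1] = -1 + -5 = -6) = -6 (attained at k = 2)
  C[0][2] = min over k of (A[0][0] + B[0][2] = 10 + -1 = 9, A[0][1] + B[1][2] = 4 + 10 = 14, A[0][2] + B[2][2] = -1 + 4 = 3) = 3 (attained at k = 2)
  C[1][0] = min over k of (A[1][0] + B[0][0] = 8 + 0 = 8, A[1][1] + B[1][0] = -2 + 4 = 2, A[1][2] + B[2][0] = -1 + -3 = -4) = -4 (attained at k = 2)
  C[1][1] = min over k of (A[1][0] + B[0][1] = 8 + 4 = 12, A[1][1] + B[1][1] = -2 + 5 = 3, A[1][2] + B[2][1] = -1 + -5 = -6) = -6 (attained at k = 2)
  C[1][2] = min over k of (A[1][0] + B[0][2] = 8 + -1 = 7, A[1][1] + B[1][2] = -2 + 10 = 8, A[1][2] + B[2][2] = -1 + 4 = 3) = 3 (attained at k = 2)
  C[2][0] = min over k of (A[2][0] + B[0][0] = 7 + 0 = 7, A[2][1] + B[1][0] = 3 + 4 = 7, A[2][2] + B[2][0] = 1 + -3 = -2) = -2 (attained at k = 2)
  C[2][1] = min over k of (A[2][0] + B[0][1] = 7 + 4 = 11, A[2][1] + B[1][1] = 3 + 5 = 8, A[2][2] + B[2][1] = 1 + -5 = -4) = -4 (attained at k = 2)
  C[2][2] = min over k of (A[2][0] + B[0][2] = 7 + -1 = 6, A[2][1] + B[1][2] = 3 + 10 = 13, A[2][2] + B[2][2] = 1 + 4 = 5) = 5 (attained at k = 2)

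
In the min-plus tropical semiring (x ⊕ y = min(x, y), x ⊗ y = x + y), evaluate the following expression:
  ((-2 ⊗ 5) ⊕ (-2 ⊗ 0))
((-2 ⊗ 5) ⊕ (-2 ⊗ 0)) = -2

Expand innermost to outermost. Recall ⊕ takes the minimum of its arguments and ⊗ takes their sum. Working out the expression ((-2 ⊗ 5) ⊕ (-2 ⊗ 0)) gives -2.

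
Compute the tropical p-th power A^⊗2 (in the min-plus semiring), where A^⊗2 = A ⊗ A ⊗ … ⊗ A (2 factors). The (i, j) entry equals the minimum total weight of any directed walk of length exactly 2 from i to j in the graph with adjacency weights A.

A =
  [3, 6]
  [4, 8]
A^⊗2 =
  [6, 9]
  [7, 10]

Each entry (A^⊗2)_ij equals the minimum over all length-2 walks i = v_0 → v_1 → … → v_2 = j of Σ_t A[v_t][v_{t+1}]. For example, for (i, j) = (0, 1) we minimise over 2 possible intermediate vertex sequences; the minimum is 9, attained along the walk 0 → 0 → 1.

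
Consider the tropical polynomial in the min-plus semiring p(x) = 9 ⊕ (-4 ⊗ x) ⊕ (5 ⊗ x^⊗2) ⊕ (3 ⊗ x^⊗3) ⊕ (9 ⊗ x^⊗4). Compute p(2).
p(2) = -2

A tropical monomial a ⊗ x^⊗i evaluates to a + i · x. Evaluating each term at x = 2:
  Term 0 contributes 9 + 0 · 2 = 9
  Term 1 contributes -4 + 1 · 2 = -2
  Term 2 contributes 5 + 2 · 2 = 9
  Term 3 contributes 3 + 3 · 2 = 9
  Term 4 contributes 9 + 4 · 2 = 17
p(2) = ⊕ of these = min[9, -2, 9, 9, 17] = -2.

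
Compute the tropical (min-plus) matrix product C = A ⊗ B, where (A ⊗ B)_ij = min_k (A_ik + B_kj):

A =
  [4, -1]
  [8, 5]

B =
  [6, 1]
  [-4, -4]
A ⊗ B =
  [-5, -5]
  [1, 1]

Apply the min-plus product entry-by-entry:
  C[0][0] = min over k of (A[0][0] + B[0][0] = 4 + 6 = 10, A[0][1] + B[1][0] = -1 + -4 = -5) = -5 (attained at k = 1)
  C[0][1] = min over k of (A[0][0] + B[0][1] = 4 + 1 = 5, A[0][1] + B[1][1] = -1 + -4 = -5) = -5 (attained at k = 1)
  C[1][0] = min over k of (A[1][0] + B[0][0] = 8 + 6 = 14, A[1][1] + B[1][0] = 5 + -4 = 1) = 1 (attained at k = 1)
  C[1][1] = min over k of (A[1][0] + B[0][1] = 8 + 1 = 9, A[1][1] + B[1][1] = 5 + -4 = 1) = 1 (attained at k = 1)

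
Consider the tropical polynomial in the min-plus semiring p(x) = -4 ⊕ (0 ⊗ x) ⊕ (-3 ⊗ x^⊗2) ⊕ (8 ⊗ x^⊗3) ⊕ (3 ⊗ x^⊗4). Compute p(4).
p(4) = -4

A tropical monomial a ⊗ x^⊗i evaluates to a + i · x. Evaluating each term at x = 4:
  Term 0 contributes -4 + 0 · 4 = -4
  Term 1 contributes 0 + 1 · 4 = 4
  Term 2 contributes -3 + 2 · 4 = 5
  Term 3 contributes 8 + 3 · 4 = 20
  Term 4 contributes 3 + 4 · 4 = 19
p(4) = ⊕ of these = min[-4, 4, 5, 20, 19] = -4.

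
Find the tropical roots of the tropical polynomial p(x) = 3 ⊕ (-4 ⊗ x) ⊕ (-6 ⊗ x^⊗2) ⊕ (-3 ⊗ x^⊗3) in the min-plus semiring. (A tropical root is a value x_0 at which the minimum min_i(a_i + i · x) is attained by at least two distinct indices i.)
Roots: {-3, 2, 7}

Each tropical root is a break point of the lower envelope of the lines y = a_i + i · x (there are 4 lines, with slopes 0, 1, ..., 3). Only the lines that attain the minimum somewhere contribute to roots; other lines are dominated. Here the surviving (envelope) indices are i = 3, i = 2, i = 1, i = 0.
Intersections between consecutive envelope lines give the roots: for adjacent envelope indices i < j the intersection is x = (a_i − a_j) / (j − i). Reading off the sorted break points: {-3, 2, 7}.
Verification: at each break x_0, at least two indices attain the minimum of min_i(a_i + i · x_0).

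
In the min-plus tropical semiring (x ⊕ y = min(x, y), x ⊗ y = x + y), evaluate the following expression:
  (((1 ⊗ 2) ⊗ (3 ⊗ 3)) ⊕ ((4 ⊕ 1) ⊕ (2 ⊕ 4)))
(((1 ⊗ 2) ⊗ (3 ⊗ 3)) ⊕ ((4 ⊕ 1) ⊕ (2 ⊕ 4))) = 1

Expand innermost to outermost. Recall ⊕ takes the minimum of its arguments and ⊗ takes their sum. Working out the expression (((1 ⊗ 2) ⊗ (3 ⊗ 3)) ⊕ ((4 ⊕ 1) ⊕ (2 ⊕ 4))) gives 1.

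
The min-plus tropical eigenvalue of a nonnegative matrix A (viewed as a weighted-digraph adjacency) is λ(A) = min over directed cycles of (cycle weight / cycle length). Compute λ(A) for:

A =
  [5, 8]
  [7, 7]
λ(A) = 5

Enumerate directed cycles and compute their means (weight / length). Sample:
  cycle 0 → 0: weight = 5, length = 1, mean = 5/1 ≈ 5.000
  cycle 1 → 1: weight = 7, length = 1, mean = 7/1 ≈ 7.000
  cycle 0 → 1 → 0: weight = 15, length = 2, mean = 15/2 ≈ 7.500
  cycle 1 → 0 → 1: weight = 15, length = 2, mean = 15/2 ≈ 7.500
Minimum mean = 5.000, attained e.g. along the cycle 0 → 0 with weight 5 and length 1. So λ(A) = 5/1 = 5.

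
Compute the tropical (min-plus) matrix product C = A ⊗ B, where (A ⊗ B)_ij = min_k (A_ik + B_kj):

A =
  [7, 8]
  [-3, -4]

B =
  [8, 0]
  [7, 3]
A ⊗ B =
  [15, 7]
  [3, -3]

Apply the min-plus product entry-by-entry:
  C[0][0] = min over k of (A[0][0] + B[0][0] = 7 + 8 = 15, A[0][1] + B[1][0] = 8 + 7 = 15) = 15 (attained at k = 0)
  C[0][1] = min over k of (A[0][0] + B[0][1] = 7 + 0 = 7, A[0][1] + B[1][1] = 8 + 3 = 11) = 7 (attained at k = 0)
  C[1][0] = min over k of (A[1][0] + B[0][0] = -3 + 8 = 5, A[1][1] + B[1][0] = -4 + 7 = 3) = 3 (attained at k = 1)
  C[1][1] = min over k of (A[1][0] + B[0][1] = -3 + 0 = -3, A[1][1] + B[1][1] = -4 + 3 = -1) = -3 (attained at k = 0)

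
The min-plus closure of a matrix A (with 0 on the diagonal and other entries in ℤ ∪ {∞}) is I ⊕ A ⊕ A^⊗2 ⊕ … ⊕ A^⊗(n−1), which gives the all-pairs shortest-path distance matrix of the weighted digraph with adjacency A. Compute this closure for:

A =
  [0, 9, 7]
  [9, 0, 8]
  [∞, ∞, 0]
Closure =
  [0, 9, 7]
  [9, 0, 8]
  [∞, ∞, 0]

This is the Floyd-Warshall all-pairs shortest-path computation. For each intermediate vertex k = 0, 1, …, 2, update dist[i][j] ← min(dist[i][j], dist[i][k] + dist[k][j]). The final matrix gives, for each (i, j), the minimum total weight of any directed path from i to j (possibly empty when i = j).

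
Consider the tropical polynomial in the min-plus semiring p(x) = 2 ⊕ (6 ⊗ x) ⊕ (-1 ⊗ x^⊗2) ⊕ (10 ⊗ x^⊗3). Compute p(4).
p(4) = 2

A tropical monomial a ⊗ x^⊗i evaluates to a + i · x. Evaluating each term at x = 4:
  Term 0 contributes 2 + 0 · 4 = 2
  Term 1 contributes 6 + 1 · 4 = 10
  Term 2 contributes -1 + 2 · 4 = 7
  Term 3 contributes 10 + 3 · 4 = 22
p(4) = ⊕ of these = min[2, 10, 7, 22] = 2.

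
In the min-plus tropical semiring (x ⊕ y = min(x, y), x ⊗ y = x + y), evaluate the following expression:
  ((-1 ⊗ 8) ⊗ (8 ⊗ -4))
((-1 ⊗ 8) ⊗ (8 ⊗ -4)) = 11

Expand innermost to outermost. Recall ⊕ takes the minimum of its arguments and ⊗ takes their sum. Working out the expression ((-1 ⊗ 8) ⊗ (8 ⊗ -4)) gives 11.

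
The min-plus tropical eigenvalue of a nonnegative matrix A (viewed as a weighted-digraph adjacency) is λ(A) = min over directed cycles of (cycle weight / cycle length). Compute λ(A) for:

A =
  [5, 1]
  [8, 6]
λ(A) = 9/2

Enumerate directed cycles and compute their means (weight / length). Sample:
  cycle 0 → 0: weight = 5, length = 1, mean = 5/1 ≈ 5.000
  cycle 1 → 1: weight = 6, length = 1, mean = 6/1 ≈ 6.000
  cycle 0 → 1 → 0: weight = 9, length = 2, mean = 9/2 ≈ 4.500
  cycle 1 → 0 → 1: weight = 9, length = 2, mean = 9/2 ≈ 4.500
Minimum mean = 4.500, attained e.g. along the cycle 0 → 1 → 0 with weight 9 and length 2. So λ(A) = 9/2 = 9/2.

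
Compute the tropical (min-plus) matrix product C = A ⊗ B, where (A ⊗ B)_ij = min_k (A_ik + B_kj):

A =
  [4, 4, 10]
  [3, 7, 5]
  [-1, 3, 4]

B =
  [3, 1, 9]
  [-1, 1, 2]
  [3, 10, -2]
A ⊗ B =
  [3, 5, 6]
  [6, 4, 3]
  [2, 0, 2]

Apply the min-plus product entry-by-entry:
  C[0][0] = min over k of (A[0][0] + B[0][0] = 4 + 3 = 7, A[0][1] + B[1][0] = 4 + -1 = 3, A[0][2] + B[2][0] = 10 + 3 = 13) = 3 (attained at k = 1)
  C[0][1] = min over k of (A[0][0] + B[0][1] = 4 + 1 = 5, A[0][1] + B[1][1] = 4 + 1 = 5, A[0][2] + B[2][1] = 10 + 10 = 20) = 5 (attained at k = 0)
  C[0][2] = min over k of (A[0][0] + B[0][2] = 4 + 9 = 13, A[0][1] + B[1][2] = 4 + 2 = 6, A[0][2] + B[2][2] = 10 + -2 = 8) = 6 (attained at k = 1)
  C[1][0] = min over k of (A[1][0] + B[0][0] = 3 + 3 = 6, A[1][1] + B[1][0] = 7 + -1 = 6, A[1][2] + B[2][0] = 5 + 3 = 8) = 6 (attained at k = 0)
  C[1][1] = min over k of (A[1][0] + B[0][1] = 3 + 1 = 4, A[1][1] + B[1][1] = 7 + 1 = 8, A[1][2] + B[2][1] = 5 + 10 = 15) = 4 (attained at k = 0)
  C[1][2] = min over k of (A[1][0] + B[0][2] = 3 + 9 = 12, A[1][1] + B[1][2] = 7 + 2 = 9, A[1][2] + B[2][2] = 5 + -2 = 3) = 3 (attained at k = 2)
  C[2][0] = min over k of (A[2][0] + B[0][0] = -1 + 3 = 2, A[2][1] + B[1][0] = 3 + -1 = 2, A[2][2] + B[2][0] = 4 + 3 = 7) = 2 (attained at k = 0)
  C[2][1] = min over k of (A[2][0] + B[0][1] = -1 + 1 = 0, A[2][1] + B[1][1] = 3 + 1 = 4, A[2][2] + B[2][1] = 4 + 10 = 14) = 0 (attained at k = 0)
  C[2][2] = min over k of (A[2][0] + B[0][2] = -1 + 9 = 8, A[2][1] + B[1][2] = 3 + 2 = 5, A[2][2] + B[2][2] = 4 + -2 = 2) = 2 (attained at k = 2)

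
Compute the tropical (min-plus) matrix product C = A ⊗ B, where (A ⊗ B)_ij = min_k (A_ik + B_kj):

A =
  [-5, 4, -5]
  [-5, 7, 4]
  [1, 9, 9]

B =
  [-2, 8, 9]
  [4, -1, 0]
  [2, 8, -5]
A ⊗ B =
  [-7, 3, -10]
  [-7, 3, -1]
  [-1, 8, 4]

Apply the min-plus product entry-by-entry:
  C[0][0] = min over k of (A[0][0] + B[0][0] = -5 + -2 = -7, A[0][1] + B[1][0] = 4 + 4 = 8, A[0][2] + B[2][0] = -5 + 2 = -3) = -7 (attained at k = 0)
  C[0][1] = min over k of (A[0][0] + B[0][1] = -5 + 8 = 3, A[0][1] + B[1][1] = 4 + -1 = 3, A[0][2] + B[2][1] = -5 + 8 = 3) = 3 (attained at k = 0)
  C[0][2] = min over k of (A[0][0] + B[0][2] = -5 + 9 = 4, A[0][1] + B[1][2] = 4 + 0 = 4, A[0][2] + B[2][2] = -5 + -5 = -10) = -10 (attained at k = 2)
  C[1][0] = min over k of (A[1][0] + B[0][0] = -5 + -2 = -7, A[1][1] + B[1][0] = 7 + 4 = 11, A[1][2] + B[2][0] = 4 + 2 = 6) = -7 (attained at k = 0)
  C[1][1] = min over k of (A[1][0] + B[0][1] = -5 + 8 = 3, A[1][1] + B[1][1] = 7 + -1 = 6, A[1][2] + B[2][1] = 4 + 8 = 12) = 3 (attained at k = 0)
  C[1][2] = min over k of (A[1][0] + B[0][2] = -5 + 9 = 4, A[1][1] + B[1][2] = 7 + 0 = 7, A[1][2] + B[2][2] = 4 + -5 = -1) = -1 (attained at k = 2)
  C[2][0] = min over k of (A[2][0] + B[0][0] = 1 + -2 = -1, A[2][1] + B[1][0] = 9 + 4 = 13, A[2][2] + B[2][0] = 9 + 2 = 11) = -1 (attained at k = 0)
  C[2][1] = min over k of (A[2][0] + B[0][1] = 1 + 8 = 9, A[2][1] + B[1][1] = 9 + -1 = 8, A[2][2] + B[2][1] = 9 + 8 = 17) = 8 (attained at k = 1)
  C[2][2] = min over k of (A[2][0] + B[0][2] = 1 + 9 = 10, A[2][1] + B[1][2] = 9 + 0 = 9, A[2][2] + B[2][2] = 9 + -5 = 4) = 4 (attained at k = 2)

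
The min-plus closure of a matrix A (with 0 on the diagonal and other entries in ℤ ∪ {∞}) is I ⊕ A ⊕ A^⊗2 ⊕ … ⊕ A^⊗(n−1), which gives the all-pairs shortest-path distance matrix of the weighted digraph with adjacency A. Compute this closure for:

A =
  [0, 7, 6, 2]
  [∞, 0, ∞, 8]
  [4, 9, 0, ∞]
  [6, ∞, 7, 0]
Closure =
  [0, 7, 6, 2]
  [14, 0, 15, 8]
  [4, 9, 0, 6]
  [6, 13, 7, 0]

This is the Floyd-Warshall all-pairs shortest-path computation. For each intermediate vertex k = 0, 1, …, 3, update dist[i][j] ← min(dist[i][j], dist[i][k] + dist[k][j]). The final matrix gives, for each (i, j), the minimum total weight of any directed path from i to j (possibly empty when i = j).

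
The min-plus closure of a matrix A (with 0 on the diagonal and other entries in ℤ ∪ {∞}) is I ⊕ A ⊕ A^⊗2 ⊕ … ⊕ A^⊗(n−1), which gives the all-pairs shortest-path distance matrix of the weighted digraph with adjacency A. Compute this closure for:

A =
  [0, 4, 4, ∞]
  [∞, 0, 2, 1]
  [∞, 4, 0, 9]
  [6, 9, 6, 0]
Closure =
  [0, 4, 4, 5]
  [7, 0, 2, 1]
  [11, 4, 0, 5]
  [6, 9, 6, 0]

This is the Floyd-Warshall all-pairs shortest-path computation. For each intermediate vertex k = 0, 1, …, 3, update dist[i][j] ← min(dist[i][j], dist[i][k] + dist[k][j]). The final matrix gives, for each (i, j), the minimum total weight of any directed path from i to j (possibly empty when i = j).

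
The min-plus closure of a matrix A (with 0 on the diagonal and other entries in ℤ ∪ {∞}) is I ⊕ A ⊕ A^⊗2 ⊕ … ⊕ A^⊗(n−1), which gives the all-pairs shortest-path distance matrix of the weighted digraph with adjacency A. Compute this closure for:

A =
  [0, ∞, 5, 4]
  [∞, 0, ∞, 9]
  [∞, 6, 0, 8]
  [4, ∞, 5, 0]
Closure =
  [0, 11, 5, 4]
  [13, 0, 14, 9]
  [12, 6, 0, 8]
  [4, 11, 5, 0]

This is the Floyd-Warshall all-pairs shortest-path computation. For each intermediate vertex k = 0, 1, …, 3, update dist[i][j] ← min(dist[i][j], dist[i][k] + dist[k][j]). The final matrix gives, for each (i, j), the minimum total weight of any directed path from i to j (possibly empty when i = j).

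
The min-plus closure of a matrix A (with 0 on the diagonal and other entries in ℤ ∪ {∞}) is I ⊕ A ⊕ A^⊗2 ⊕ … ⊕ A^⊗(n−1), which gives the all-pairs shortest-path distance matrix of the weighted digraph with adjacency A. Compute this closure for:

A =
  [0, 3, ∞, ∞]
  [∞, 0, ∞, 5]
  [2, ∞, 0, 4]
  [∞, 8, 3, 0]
Closure =
  [0, 3, 11, 8]
  [10, 0, 8, 5]
  [2, 5, 0, 4]
  [5, 8, 3, 0]

This is the Floyd-Warshall all-pairs shortest-path computation. For each intermediate vertex k = 0, 1, …, 3, update dist[i][j] ← min(dist[i][j], dist[i][k] + dist[k][j]). The final matrix gives, for each (i, j), the minimum total weight of any directed path from i to j (possibly empty when i = j).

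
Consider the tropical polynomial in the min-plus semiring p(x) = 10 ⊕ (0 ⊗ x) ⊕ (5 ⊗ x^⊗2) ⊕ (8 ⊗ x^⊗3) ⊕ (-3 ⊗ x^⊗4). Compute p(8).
p(8) = 8

A tropical monomial a ⊗ x^⊗i evaluates to a + i · x. Evaluating each term at x = 8:
  Term 0 contributes 10 + 0 · 8 = 10
  Term 1 contributes 0 + 1 · 8 = 8
  Term 2 contributes 5 + 2 · 8 = 21
  Term 3 contributes 8 + 3 · 8 = 32
  Term 4 contributes -3 + 4 · 8 = 29
p(8) = ⊕ of these = min[10, 8, 21, 32, 29] = 8.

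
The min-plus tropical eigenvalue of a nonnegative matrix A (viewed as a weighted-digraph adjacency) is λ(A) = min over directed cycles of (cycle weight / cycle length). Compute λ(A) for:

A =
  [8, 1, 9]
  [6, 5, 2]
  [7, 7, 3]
λ(A) = 3

Enumerate directed cycles and compute their means (weight / length). Sample:
  cycle 0 → 0: weight = 8, length = 1, mean = 8/1 ≈ 8.000
  cycle 1 → 1: weight = 5, length = 1, mean = 5/1 ≈ 5.000
  cycle 2 → 2: weight = 3, length = 1, mean = 3/1 ≈ 3.000
  cycle 0 → 1 → 0: weight = 7, length = 2, mean = 7/2 ≈ 3.500
  cycle 0 → 2 → 0: weight = 16, length = 2, mean = 16/2 ≈ 8.000
  cycle 1 → 0 → 1: weight = 7, length = 2, mean = 7/2 ≈ 3.500
Minimum mean = 3.000, attained e.g. along the cycle 2 → 2 with weight 3 and length 1. So λ(A) = 3/1 = 3.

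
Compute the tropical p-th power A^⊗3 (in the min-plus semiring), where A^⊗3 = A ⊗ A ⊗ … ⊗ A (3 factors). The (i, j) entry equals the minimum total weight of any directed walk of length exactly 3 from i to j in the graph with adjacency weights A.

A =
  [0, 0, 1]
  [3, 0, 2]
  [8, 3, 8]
A^⊗3 =
  [0, 0, 1]
  [3, 0, 2]
  [6, 3, 5]

Each entry (A^⊗3)_ij equals the minimum over all length-3 walks i = v_0 → v_1 → … → v_3 = j of Σ_t A[v_t][v_{t+1}]. For example, for (i, j) = (0, 2) we minimise over 9 possible intermediate vertex sequences; the minimum is 1, attained along the walk 0 → 0 → 0 → 2.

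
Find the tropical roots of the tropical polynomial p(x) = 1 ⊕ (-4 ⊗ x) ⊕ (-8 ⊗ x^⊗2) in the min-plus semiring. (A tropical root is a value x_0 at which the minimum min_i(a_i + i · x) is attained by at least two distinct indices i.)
Roots: {4, 5}

Each tropical root is a break point of the lower envelope of the lines y = a_i + i · x (there are 3 lines, with slopes 0, 1, ..., 2). Only the lines that attain the minimum somewhere contribute to roots; other lines are dominated. Here the surviving (envelope) indices are i = 2, i = 1, i = 0.
Intersections between consecutive envelope lines give the roots: for adjacent envelope indices i < j the intersection is x = (a_i − a_j) / (j − i). Reading off the sorted break points: {4, 5}.
Verification: at each break x_0, at least two indices attain the minimum of min_i(a_i + i · x_0).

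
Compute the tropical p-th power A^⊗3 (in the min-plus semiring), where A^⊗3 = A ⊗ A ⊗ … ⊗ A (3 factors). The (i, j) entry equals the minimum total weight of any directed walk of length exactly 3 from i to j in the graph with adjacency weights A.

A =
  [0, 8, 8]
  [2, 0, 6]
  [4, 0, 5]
A^⊗3 =
  [0, 8, 8]
  [2, 0, 6]
  [2, 0, 6]

Each entry (A^⊗3)_ij equals the minimum over all length-3 walks i = v_0 → v_1 → … → v_3 = j of Σ_t A[v_t][v_{t+1}]. For example, for (i, j) = (0, 2) we minimise over 9 possible intermediate vertex sequences; the minimum is 8, attained along the walk 0 → 0 → 0 → 2.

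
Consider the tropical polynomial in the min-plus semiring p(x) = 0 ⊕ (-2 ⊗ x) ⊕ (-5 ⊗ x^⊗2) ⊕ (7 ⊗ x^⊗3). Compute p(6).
p(6) = 0

A tropical monomial a ⊗ x^⊗i evaluates to a + i · x. Evaluating each term at x = 6:
  Term 0 contributes 0 + 0 · 6 = 0
  Term 1 contributes -2 + 1 · 6 = 4
  Term 2 contributes -5 + 2 · 6 = 7
  Term 3 contributes 7 + 3 · 6 = 25
p(6) = ⊕ of these = min[0, 4, 7, 25] = 0.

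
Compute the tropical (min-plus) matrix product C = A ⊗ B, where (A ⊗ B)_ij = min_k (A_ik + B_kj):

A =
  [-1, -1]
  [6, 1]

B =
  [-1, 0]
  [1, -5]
A ⊗ B =
  [-2, -6]
  [2, -4]

Apply the min-plus product entry-by-entry:
  C[0][0] = min over k of (A[0][0] + B[0][0] = -1 + -1 = -2, A[0][1] + B[1][0] = -1 + 1 = 0) = -2 (attained at k = 0)
  C[0][1] = min over k of (A[0][0] + B[0][1] = -1 + 0 = -1, A[0][1] + B[1][1] = -1 + -5 = -6) = -6 (attained at k = 1)
  C[1][0] = min over k of (A[1][0] + B[0][0] = 6 + -1 = 5, A[1][1] + B[1][0] = 1 + 1 = 2) = 2 (attained at k = 1)
  C[1][1] = min over k of (A[1][0] + B[0][1] = 6 + 0 = 6, A[1][1] + B[1][1] = 1 + -5 = -4) = -4 (attained at k = 1)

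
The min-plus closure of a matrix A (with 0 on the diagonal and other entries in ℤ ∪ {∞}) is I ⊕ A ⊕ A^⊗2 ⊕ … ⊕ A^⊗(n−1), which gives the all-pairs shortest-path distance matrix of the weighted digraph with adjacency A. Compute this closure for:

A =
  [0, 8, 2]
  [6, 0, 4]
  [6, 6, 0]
Closure =
  [0, 8, 2]
  [6, 0, 4]
  [6, 6, 0]

This is the Floyd-Warshall all-pairs shortest-path computation. For each intermediate vertex k = 0, 1, …, 2, update dist[i][j] ← min(dist[i][j], dist[i][k] + dist[k][j]). The final matrix gives, for each (i, j), the minimum total weight of any directed path from i to j (possibly empty when i = j).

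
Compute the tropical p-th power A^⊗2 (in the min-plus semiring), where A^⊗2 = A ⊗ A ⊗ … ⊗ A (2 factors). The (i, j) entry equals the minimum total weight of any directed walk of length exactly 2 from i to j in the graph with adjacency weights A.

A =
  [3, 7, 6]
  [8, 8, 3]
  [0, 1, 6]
A^⊗2 =
  [6, 7, 9]
  [3, 4, 9]
  [3, 7, 4]

Each entry (A^⊗2)_ij equals the minimum over all length-2 walks i = v_0 → v_1 → … → v_2 = j of Σ_t A[v_t][v_{t+1}]. For example, for (i, j) = (0, 2) we minimise over 3 possible intermediate vertex sequences; the minimum is 9, attained along the walk 0 → 0 → 2.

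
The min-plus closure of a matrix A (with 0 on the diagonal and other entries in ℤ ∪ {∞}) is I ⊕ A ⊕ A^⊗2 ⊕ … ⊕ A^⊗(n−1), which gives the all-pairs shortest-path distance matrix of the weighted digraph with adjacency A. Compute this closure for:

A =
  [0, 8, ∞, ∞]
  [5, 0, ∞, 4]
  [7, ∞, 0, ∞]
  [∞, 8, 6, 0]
Closure =
  [0, 8, 18, 12]
  [5, 0, 10, 4]
  [7, 15, 0, 19]
  [13, 8, 6, 0]

This is the Floyd-Warshall all-pairs shortest-path computation. For each intermediate vertex k = 0, 1, …, 3, update dist[i][j] ← min(dist[i][j], dist[i][k] + dist[k][j]). The final matrix gives, for each (i, j), the minimum total weight of any directed path from i to j (possibly empty when i = j).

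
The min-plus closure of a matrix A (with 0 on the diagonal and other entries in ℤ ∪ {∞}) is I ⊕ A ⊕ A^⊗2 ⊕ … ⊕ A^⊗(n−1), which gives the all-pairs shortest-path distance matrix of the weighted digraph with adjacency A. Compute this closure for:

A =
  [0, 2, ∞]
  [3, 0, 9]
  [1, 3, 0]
Closure =
  [0, 2, 11]
  [3, 0, 9]
  [1, 3, 0]

This is the Floyd-Warshall all-pairs shortest-path computation. For each intermediate vertex k = 0, 1, …, 2, update dist[i][j] ← min(dist[i][j], dist[i][k] + dist[k][j]). The final matrix gives, for each (i, j), the minimum total weight of any directed path from i to j (possibly empty when i = j).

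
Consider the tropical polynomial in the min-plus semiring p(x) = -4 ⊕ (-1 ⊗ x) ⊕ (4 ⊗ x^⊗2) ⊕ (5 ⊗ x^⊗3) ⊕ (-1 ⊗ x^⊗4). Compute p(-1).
p(-1) = -5

A tropical monomial a ⊗ x^⊗i evaluates to a + i · x. Evaluating each term at x = -1:
  Term 0 contributes -4 + 0 · -1 = -4
  Term 1 contributes -1 + 1 · -1 = -2
  Term 2 contributes 4 + 2 · -1 = 2
  Term 3 contributes 5 + 3 · -1 = 2
  Term 4 contributes -1 + 4 · -1 = -5
p(-1) = ⊕ of these = min[-4, -2, 2, 2, -5] = -5.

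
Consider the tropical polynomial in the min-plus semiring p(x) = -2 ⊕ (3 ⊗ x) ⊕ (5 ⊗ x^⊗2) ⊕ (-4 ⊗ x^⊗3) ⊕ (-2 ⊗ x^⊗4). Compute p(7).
p(7) = -2

A tropical monomial a ⊗ x^⊗i evaluates to a + i · x. Evaluating each term at x = 7:
  Term 0 contributes -2 + 0 · 7 = -2
  Term 1 contributes 3 + 1 · 7 = 10
  Term 2 contributes 5 + 2 · 7 = 19
  Term 3 contributes -4 + 3 · 7 = 17
  Term 4 contributes -2 + 4 · 7 = 26
p(7) = ⊕ of these = min[-2, 10, 19, 17, 26] = -2.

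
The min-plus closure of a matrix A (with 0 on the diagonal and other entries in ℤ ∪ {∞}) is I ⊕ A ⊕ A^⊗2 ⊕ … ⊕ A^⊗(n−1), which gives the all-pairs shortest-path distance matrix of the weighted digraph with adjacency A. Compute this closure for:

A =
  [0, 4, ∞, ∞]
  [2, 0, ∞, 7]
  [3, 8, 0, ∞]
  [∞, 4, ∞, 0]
Closure =
  [0, 4, ∞, 11]
  [2, 0, ∞, 7]
  [3, 7, 0, 14]
  [6, 4, ∞, 0]

This is the Floyd-Warshall all-pairs shortest-path computation. For each intermediate vertex k = 0, 1, …, 3, update dist[i][j] ← min(dist[i][j], dist[i][k] + dist[k][j]). The final matrix gives, for each (i, j), the minimum total weight of any directed path from i to j (possibly empty when i = j).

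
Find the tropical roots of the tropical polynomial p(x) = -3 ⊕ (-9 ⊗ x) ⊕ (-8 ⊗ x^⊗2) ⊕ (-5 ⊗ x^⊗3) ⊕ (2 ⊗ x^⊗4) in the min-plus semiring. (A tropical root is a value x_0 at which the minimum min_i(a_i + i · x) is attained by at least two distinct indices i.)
Roots: {-7, -3, -1, 6}

Each tropical root is a break point of the lower envelope of the lines y = a_i + i · x (there are 5 lines, with slopes 0, 1, ..., 4). Only the lines that attain the minimum somewhere contribute to roots; other lines are dominated. Here the surviving (envelope) indices are i = 4, i = 3, i = 2, i = 1, i = 0.
Intersections between consecutive envelope lines give the roots: for adjacent envelope indices i < j the intersection is x = (a_i − a_j) / (j − i). Reading off the sorted break points: {-7, -3, -1, 6}.
Verification: at each break x_0, at least two indices attain the minimum of min_i(a_i + i · x_0).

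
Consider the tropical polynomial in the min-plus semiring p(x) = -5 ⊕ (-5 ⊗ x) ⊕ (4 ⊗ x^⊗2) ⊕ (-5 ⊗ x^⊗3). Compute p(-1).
p(-1) = -8

A tropical monomial a ⊗ x^⊗i evaluates to a + i · x. Evaluating each term at x = -1:
  Term 0 contributes -5 + 0 · -1 = -5
  Term 1 contributes -5 + 1 · -1 = -6
  Term 2 contributes 4 + 2 · -1 = 2
  Term 3 contributes -5 + 3 · -1 = -8
p(-1) = ⊕ of these = min[-5, -6, 2, -8] = -8.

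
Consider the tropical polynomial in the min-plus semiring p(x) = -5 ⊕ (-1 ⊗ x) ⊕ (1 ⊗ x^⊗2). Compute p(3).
p(3) = -5

A tropical monomial a ⊗ x^⊗i evaluates to a + i · x. Evaluating each term at x = 3:
  Term 0 contributes -5 + 0 · 3 = -5
  Term 1 contributes -1 + 1 · 3 = 2
  Term 2 contributes 1 + 2 · 3 = 7
p(3) = ⊕ of these = min[-5, 2, 7] = -5.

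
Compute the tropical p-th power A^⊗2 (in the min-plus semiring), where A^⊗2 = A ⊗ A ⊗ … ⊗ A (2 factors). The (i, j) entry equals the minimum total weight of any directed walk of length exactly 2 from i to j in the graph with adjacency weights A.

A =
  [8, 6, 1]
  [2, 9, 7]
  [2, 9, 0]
A^⊗2 =
  [3, 10, 1]
  [9, 8, 3]
  [2, 8, 0]

Each entry (A^⊗2)_ij equals the minimum over all length-2 walks i = v_0 → v_1 → … → v_2 = j of Σ_t A[v_t][v_{t+1}]. For example, for (i, j) = (0, 2) we minimise over 3 possible intermediate vertex sequences; the minimum is 1, attained along the walk 0 → 2 → 2.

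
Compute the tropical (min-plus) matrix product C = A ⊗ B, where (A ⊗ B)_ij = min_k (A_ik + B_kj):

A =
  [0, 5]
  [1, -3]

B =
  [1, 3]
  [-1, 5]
A ⊗ B =
  [1, 3]
  [-4, 2]

Apply the min-plus product entry-by-entry:
  C[0][0] = min over k of (A[0][0] + B[0][0] = 0 + 1 = 1, A[0][1] + B[1][0] = 5 + -1 = 4) = 1 (attained at k = 0)
  C[0][1] = min over k of (A[0][0] + B[0][1] = 0 + 3 = 3, A[0][1] + B[1][1] = 5 + 5 = 10) = 3 (attained at k = 0)
  C[1][0] = min over k of (A[1][0] + B[0][0] = 1 + 1 = 2, A[1][1] + B[1][0] = -3 + -1 = -4) = -4 (attained at k = 1)
  C[1][1] = min over k of (A[1][0] + B[0][1] = 1 + 3 = 4, A[1][1] + B[1][1] = -3 + 5 = 2) = 2 (attained at k = 1)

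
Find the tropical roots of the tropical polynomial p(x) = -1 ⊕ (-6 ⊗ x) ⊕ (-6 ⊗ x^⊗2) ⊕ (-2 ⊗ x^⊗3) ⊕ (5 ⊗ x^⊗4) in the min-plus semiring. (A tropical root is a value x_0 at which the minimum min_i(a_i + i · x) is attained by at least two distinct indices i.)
Roots: {-7, -4, 0, 5}

Each tropical root is a break point of the lower envelope of the lines y = a_i + i · x (there are 5 lines, with slopes 0, 1, ..., 4). Only the lines that attain the minimum somewhere contribute to roots; other lines are dominated. Here the surviving (envelope) indices are i = 4, i = 3, i = 2, i = 1, i = 0.
Intersections between consecutive envelope lines give the roots: for adjacent envelope indices i < j the intersection is x = (a_i − a_j) / (j − i). Reading off the sorted break points: {-7, -4, 0, 5}.
Verification: at each break x_0, at least two indices attain the minimum of min_i(a_i + i · x_0).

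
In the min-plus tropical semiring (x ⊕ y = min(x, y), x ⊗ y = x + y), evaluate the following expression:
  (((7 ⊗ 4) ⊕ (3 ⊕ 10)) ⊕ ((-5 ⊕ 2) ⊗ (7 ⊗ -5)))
(((7 ⊗ 4) ⊕ (3 ⊕ 10)) ⊕ ((-5 ⊕ 2) ⊗ (7 ⊗ -5))) = -3

Expand innermost to outermost. Recall ⊕ takes the minimum of its arguments and ⊗ takes their sum. Working out the expression (((7 ⊗ 4) ⊕ (3 ⊕ 10)) ⊕ ((-5 ⊕ 2) ⊗ (7 ⊗ -5))) gives -3.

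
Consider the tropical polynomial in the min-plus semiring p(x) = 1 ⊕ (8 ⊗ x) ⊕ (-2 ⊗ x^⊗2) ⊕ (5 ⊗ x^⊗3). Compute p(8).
p(8) = 1

A tropical monomial a ⊗ x^⊗i evaluates to a + i · x. Evaluating each term at x = 8:
  Term 0 contributes 1 + 0 · 8 = 1
  Term 1 contributes 8 + 1 · 8 = 16
  Term 2 contributes -2 + 2 · 8 = 14
  Term 3 contributes 5 + 3 · 8 = 29
p(8) = ⊕ of these = min[1, 16, 14, 29] = 1.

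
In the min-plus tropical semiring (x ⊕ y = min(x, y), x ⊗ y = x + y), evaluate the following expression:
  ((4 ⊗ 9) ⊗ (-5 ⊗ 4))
((4 ⊗ 9) ⊗ (-5 ⊗ 4)) = 12

Expand innermost to outermost. Recall ⊕ takes the minimum of its arguments and ⊗ takes their sum. Working out the expression ((4 ⊗ 9) ⊗ (-5 ⊗ 4)) gives 12.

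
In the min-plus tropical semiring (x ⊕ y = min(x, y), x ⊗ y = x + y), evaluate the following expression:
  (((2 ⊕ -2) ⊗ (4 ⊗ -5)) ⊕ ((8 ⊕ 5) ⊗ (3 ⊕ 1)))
(((2 ⊕ -2) ⊗ (4 ⊗ -5)) ⊕ ((8 ⊕ 5) ⊗ (3 ⊕ 1))) = -3

Expand innermost to outermost. Recall ⊕ takes the minimum of its arguments and ⊗ takes their sum. Working out the expression (((2 ⊕ -2) ⊗ (4 ⊗ -5)) ⊕ ((8 ⊕ 5) ⊗ (3 ⊕ 1))) gives -3.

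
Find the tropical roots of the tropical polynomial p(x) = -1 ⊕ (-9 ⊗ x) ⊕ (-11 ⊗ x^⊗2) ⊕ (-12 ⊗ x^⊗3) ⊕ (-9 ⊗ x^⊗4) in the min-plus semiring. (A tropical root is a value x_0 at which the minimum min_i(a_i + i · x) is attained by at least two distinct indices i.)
Roots: {-3, 1, 2, 8}

Each tropical root is a break point of the lower envelope of the lines y = a_i + i · x (there are 5 lines, with slopes 0, 1, ..., 4). Only the lines that attain the minimum somewhere contribute to roots; other lines are dominated. Here the surviving (envelope) indices are i = 4, i = 3, i = 2, i = 1, i = 0.
Intersections between consecutive envelope lines give the roots: for adjacent envelope indices i < j the intersection is x = (a_i − a_j) / (j − i). Reading off the sorted break points: {-3, 1, 2, 8}.
Verification: at each break x_0, at least two indices attain the minimum of min_i(a_i + i · x_0).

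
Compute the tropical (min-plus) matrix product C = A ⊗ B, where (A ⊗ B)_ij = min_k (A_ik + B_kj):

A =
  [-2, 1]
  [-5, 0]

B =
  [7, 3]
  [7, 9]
A ⊗ B =
  [5, 1]
  [2, -2]

Apply the min-plus product entry-by-entry:
  C[0][0] = min over k of (A[0][0] + B[0][0] = -2 + 7 = 5, A[0][1] + B[1][0] = 1 + 7 = 8) = 5 (attained at k = 0)
  C[0][1] = min over k of (A[0][0] + B[0][1] = -2 + 3 = 1, A[0][1] + B[1][1] = 1 + 9 = 10) = 1 (attained at k = 0)
  C[1][0] = min over k of (A[1][0] + B[0][0] = -5 + 7 = 2, A[1][1] + B[1][0] = 0 + 7 = 7) = 2 (attained at k = 0)
  C[1][1] = min over k of (A[1][0] + B[0][1] = -5 + 3 = -2, A[1][1] + B[1][1] = 0 + 9 = 9) = -2 (attained at k = 0)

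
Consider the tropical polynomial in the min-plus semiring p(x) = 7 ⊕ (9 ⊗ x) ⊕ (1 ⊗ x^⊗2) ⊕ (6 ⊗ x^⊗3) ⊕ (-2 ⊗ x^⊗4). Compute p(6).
p(6) = 7

A tropical monomial a ⊗ x^⊗i evaluates to a + i · x. Evaluating each term at x = 6:
  Term 0 contributes 7 + 0 · 6 = 7
  Term 1 contributes 9 + 1 · 6 = 15
  Term 2 contributes 1 + 2 · 6 = 13
  Term 3 contributes 6 + 3 · 6 = 24
  Term 4 contributes -2 + 4 · 6 = 22
p(6) = ⊕ of these = min[7, 15, 13, 24, 22] = 7.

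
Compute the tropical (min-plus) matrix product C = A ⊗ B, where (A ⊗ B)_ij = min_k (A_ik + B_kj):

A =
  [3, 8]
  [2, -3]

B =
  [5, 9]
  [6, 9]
A ⊗ B =
  [8, 12]
  [3, 6]

Apply the min-plus product entry-by-entry:
  C[0][0] = min over k of (A[0][0] + B[0][0] = 3 + 5 = 8, A[0][1] + B[1][0] = 8 + 6 = 14) = 8 (attained at k = 0)
  C[0][1] = min over k of (A[0][0] + B[0][1] = 3 + 9 = 12, A[0][1] + B[1][1] = 8 + 9 = 17) = 12 (attained at k = 0)
  C[1][0] = min over k of (A[1][0] + B[0][0] = 2 + 5 = 7, A[1][1] + B[1][0] = -3 + 6 = 3) = 3 (attained at k = 1)
  C[1][1] = min over k of (A[1][0] + B[0][1] = 2 + 9 = 11, A[1][1] + B[1][1] = -3 + 9 = 6) = 6 (attained at k = 1)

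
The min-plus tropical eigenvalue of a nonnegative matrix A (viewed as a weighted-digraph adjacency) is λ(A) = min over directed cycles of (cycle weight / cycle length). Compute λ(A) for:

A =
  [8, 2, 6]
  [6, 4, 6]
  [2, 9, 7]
λ(A) = 10/3

Enumerate directed cycles and compute their means (weight / length). Sample:
  cycle 0 → 0: weight = 8, length = 1, mean = 8/1 ≈ 8.000
  cycle 1 → 1: weight = 4, length = 1, mean = 4/1 ≈ 4.000
  cycle 2 → 2: weight = 7, length = 1, mean = 7/1 ≈ 7.000
  cycle 0 → 1 → 0: weight = 8, length = 2, mean = 8/2 ≈ 4.000
  cycle 0 → 2 → 0: weight = 8, length = 2, mean = 8/2 ≈ 4.000
  cycle 1 → 0 → 1: weight = 8, length = 2, mean = 8/2 ≈ 4.000
Minimum mean = 3.333, attained e.g. along the cycle 0 → 1 → 2 → 0 with weight 10 and length 3. So λ(A) = 10/3 = 10/3.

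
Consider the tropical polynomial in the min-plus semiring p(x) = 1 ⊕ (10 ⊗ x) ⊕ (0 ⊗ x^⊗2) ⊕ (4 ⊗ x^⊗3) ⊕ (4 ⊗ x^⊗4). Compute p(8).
p(8) = 1

A tropical monomial a ⊗ x^⊗i evaluates to a + i · x. Evaluating each term at x = 8:
  Term 0 contributes 1 + 0 · 8 = 1
  Term 1 contributes 10 + 1 · 8 = 18
  Term 2 contributes 0 + 2 · 8 = 16
  Term 3 contributes 4 + 3 · 8 = 28
  Term 4 contributes 4 + 4 · 8 = 36
p(8) = ⊕ of these = min[1, 18, 16, 28, 36] = 1.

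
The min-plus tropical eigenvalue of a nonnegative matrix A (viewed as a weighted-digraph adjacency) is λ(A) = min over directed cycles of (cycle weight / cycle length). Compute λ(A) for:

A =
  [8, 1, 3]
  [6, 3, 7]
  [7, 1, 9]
λ(A) = 3

Enumerate directed cycles and compute their means (weight / length). Sample:
  cycle 0 → 0: weight = 8, length = 1, mean = 8/1 ≈ 8.000
  cycle 1 → 1: weight = 3, length = 1, mean = 3/1 ≈ 3.000
  cycle 2 → 2: weight = 9, length = 1, mean = 9/1 ≈ 9.000
  cycle 0 → 1 → 0: weight = 7, length = 2, mean = 7/2 ≈ 3.500
  cycle 0 → 2 → 0: weight = 10, length = 2, mean = 10/2 ≈ 5.000
  cycle 1 → 0 → 1: weight = 7, length = 2, mean = 7/2 ≈ 3.500
Minimum mean = 3.000, attained e.g. along the cycle 1 → 1 with weight 3 and length 1. So λ(A) = 3/1 = 3.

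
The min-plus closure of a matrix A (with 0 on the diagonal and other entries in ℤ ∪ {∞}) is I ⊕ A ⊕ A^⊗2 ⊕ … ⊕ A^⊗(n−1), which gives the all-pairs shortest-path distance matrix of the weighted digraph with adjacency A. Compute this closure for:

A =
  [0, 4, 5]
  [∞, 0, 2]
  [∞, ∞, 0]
Closure =
  [0, 4, 5]
  [∞, 0, 2]
  [∞, ∞, 0]

This is the Floyd-Warshall all-pairs shortest-path computation. For each intermediate vertex k = 0, 1, …, 2, update dist[i][j] ← min(dist[i][j], dist[i][k] + dist[k][j]). The final matrix gives, for each (i, j), the minimum total weight of any directed path from i to j (possibly empty when i = j).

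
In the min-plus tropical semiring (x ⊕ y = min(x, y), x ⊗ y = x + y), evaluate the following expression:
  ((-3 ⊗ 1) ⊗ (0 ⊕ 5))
((-3 ⊗ 1) ⊗ (0 ⊕ 5)) = -2

Expand innermost to outermost. Recall ⊕ takes the minimum of its arguments and ⊗ takes their sum. Working out the expression ((-3 ⊗ 1) ⊗ (0 ⊕ 5)) gives -2.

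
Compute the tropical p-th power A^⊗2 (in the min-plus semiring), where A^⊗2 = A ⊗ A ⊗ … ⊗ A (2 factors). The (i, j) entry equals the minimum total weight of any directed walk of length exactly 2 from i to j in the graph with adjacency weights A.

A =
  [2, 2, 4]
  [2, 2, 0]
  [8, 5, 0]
A^⊗2 =
  [4, 4, 2]
  [4, 4, 0]
  [7, 5, 0]

Each entry (A^⊗2)_ij equals the minimum over all length-2 walks i = v_0 → v_1 → … → v_2 = j of Σ_t A[v_t][v_{t+1}]. For example, for (i, j) = (0, 2) we minimise over 3 possible intermediate vertex sequences; the minimum is 2, attained along the walk 0 → 1 → 2.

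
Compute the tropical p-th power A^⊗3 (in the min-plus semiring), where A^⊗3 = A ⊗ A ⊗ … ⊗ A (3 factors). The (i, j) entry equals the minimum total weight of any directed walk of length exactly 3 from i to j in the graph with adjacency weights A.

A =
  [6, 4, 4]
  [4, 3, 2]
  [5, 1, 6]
A^⊗3 =
  [9, 7, 7]
  [7, 6, 5]
  [8, 4, 6]

Each entry (A^⊗3)_ij equals the minimum over all length-3 walks i = v_0 → v_1 → … → v_3 = j of Σ_t A[v_t][v_{t+1}]. For example, for (i, j) = (0, 2) we minimise over 9 possible intermediate vertex sequences; the minimum is 7, attained along the walk 0 → 2 → 1 → 2.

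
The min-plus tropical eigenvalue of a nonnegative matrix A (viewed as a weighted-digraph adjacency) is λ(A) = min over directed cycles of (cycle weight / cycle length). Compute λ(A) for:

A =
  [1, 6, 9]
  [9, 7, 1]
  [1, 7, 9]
λ(A) = 1

Enumerate directed cycles and compute their means (weight / length). Sample:
  cycle 0 → 0: weight = 1, length = 1, mean = 1/1 ≈ 1.000
  cycle 1 → 1: weight = 7, length = 1, mean = 7/1 ≈ 7.000
  cycle 2 → 2: weight = 9, length = 1, mean = 9/1 ≈ 9.000
  cycle 0 → 1 → 0: weight = 15, length = 2, mean = 15/2 ≈ 7.500
  cycle 0 → 2 → 0: weight = 10, length = 2, mean = 10/2 ≈ 5.000
  cycle 1 → 0 → 1: weight = 15, length = 2, mean = 15/2 ≈ 7.500
Minimum mean = 1.000, attained e.g. along the cycle 0 → 0 with weight 1 and length 1. So λ(A) = 1/1 = 1.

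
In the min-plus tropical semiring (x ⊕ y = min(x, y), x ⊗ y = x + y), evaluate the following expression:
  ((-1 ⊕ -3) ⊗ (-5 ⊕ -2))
((-1 ⊕ -3) ⊗ (-5 ⊕ -2)) = -8

Expand innermost to outermost. Recall ⊕ takes the minimum of its arguments and ⊗ takes their sum. Working out the expression ((-1 ⊕ -3) ⊗ (-5 ⊕ -2)) gives -8.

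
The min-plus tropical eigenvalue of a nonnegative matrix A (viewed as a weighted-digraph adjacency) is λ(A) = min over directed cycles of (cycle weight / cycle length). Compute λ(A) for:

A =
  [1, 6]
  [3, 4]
λ(A) = 1

Enumerate directed cycles and compute their means (weight / length). Sample:
  cycle 0 → 0: weight = 1, length = 1, mean = 1/1 ≈ 1.000
  cycle 1 → 1: weight = 4, length = 1, mean = 4/1 ≈ 4.000
  cycle 0 → 1 → 0: weight = 9, length = 2, mean = 9/2 ≈ 4.500
  cycle 1 → 0 → 1: weight = 9, length = 2, mean = 9/2 ≈ 4.500
Minimum mean = 1.000, attained e.g. along the cycle 0 → 0 with weight 1 and length 1. So λ(A) = 1/1 = 1.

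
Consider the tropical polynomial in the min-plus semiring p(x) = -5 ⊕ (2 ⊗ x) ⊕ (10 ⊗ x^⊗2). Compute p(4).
p(4) = -5

A tropical monomial a ⊗ x^⊗i evaluates to a + i · x. Evaluating each term at x = 4:
  Term 0 contributes -5 + 0 · 4 = -5
  Term 1 contributes 2 + 1 · 4 = 6
  Term 2 contributes 10 + 2 · 4 = 18
p(4) = ⊕ of these = min[-5, 6, 18] = -5.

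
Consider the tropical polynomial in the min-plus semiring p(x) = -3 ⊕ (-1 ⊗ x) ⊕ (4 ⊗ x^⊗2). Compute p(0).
p(0) = -3

A tropical monomial a ⊗ x^⊗i evaluates to a + i · x. Evaluating each term at x = 0:
  Term 0 contributes -3 + 0 · 0 = -3
  Term 1 contributes -1 + 1 · 0 = -1
  Term 2 contributes 4 + 2 · 0 = 4
p(0) = ⊕ of these = min[-3, -1, 4] = -3.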